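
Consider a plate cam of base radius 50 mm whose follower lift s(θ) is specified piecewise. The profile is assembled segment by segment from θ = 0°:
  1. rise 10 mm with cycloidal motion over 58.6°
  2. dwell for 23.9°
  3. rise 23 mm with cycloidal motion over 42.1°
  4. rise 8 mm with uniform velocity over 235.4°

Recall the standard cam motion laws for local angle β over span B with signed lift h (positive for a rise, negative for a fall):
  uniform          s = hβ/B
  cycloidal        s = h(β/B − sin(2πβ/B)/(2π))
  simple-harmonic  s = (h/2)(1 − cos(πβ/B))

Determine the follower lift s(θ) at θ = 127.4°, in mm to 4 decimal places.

seg 1 [0°–58.6°] cycloidal, h=10: full span → s += 10 → s = 10.0000
seg 2 [58.6°–82.5°] dwell: s stays 10.0000
seg 3 [82.5°–124.6°] cycloidal, h=23: full span → s += 23 → s = 33.0000
seg 4 [124.6°–360°] uniform, h=8: θ=127.4° here. β=2.8, B=235.4. 8·2.8/235.4 = 0.0952 → s = 33.0952

33.0952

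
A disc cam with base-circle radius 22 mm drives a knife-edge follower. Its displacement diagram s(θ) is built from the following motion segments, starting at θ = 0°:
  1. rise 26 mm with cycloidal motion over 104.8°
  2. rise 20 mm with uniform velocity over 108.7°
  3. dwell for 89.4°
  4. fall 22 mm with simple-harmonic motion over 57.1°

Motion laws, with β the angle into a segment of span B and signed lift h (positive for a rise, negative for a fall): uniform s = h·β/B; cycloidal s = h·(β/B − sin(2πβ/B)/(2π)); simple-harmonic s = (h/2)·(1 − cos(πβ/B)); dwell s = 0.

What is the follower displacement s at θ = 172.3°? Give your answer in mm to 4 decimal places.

seg 1 [0°–104.8°] cycloidal, h=26: full span → s += 26 → s = 26.0000
seg 2 [104.8°–213.5°] uniform, h=20: θ=172.3° here. β=67.5, B=108.7. 20·67.5/108.7 = 12.4195 → s = 38.4195

38.4195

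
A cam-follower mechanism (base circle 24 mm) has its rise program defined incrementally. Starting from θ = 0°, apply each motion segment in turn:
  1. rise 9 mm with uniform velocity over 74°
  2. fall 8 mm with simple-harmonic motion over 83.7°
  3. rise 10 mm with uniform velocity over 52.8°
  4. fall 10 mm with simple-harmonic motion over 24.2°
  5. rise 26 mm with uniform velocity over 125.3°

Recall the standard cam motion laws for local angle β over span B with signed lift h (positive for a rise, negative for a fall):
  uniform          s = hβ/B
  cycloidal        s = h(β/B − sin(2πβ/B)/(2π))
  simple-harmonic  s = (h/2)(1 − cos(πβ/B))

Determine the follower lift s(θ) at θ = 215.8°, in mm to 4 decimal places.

seg 1 [0°–74°] uniform, h=9: full span → s += 9 → s = 9.0000
seg 2 [74°–157.7°] simple-harmonic, h=-8: full span → s += -8 → s = 1.0000
seg 3 [157.7°–210.5°] uniform, h=10: full span → s += 10 → s = 11.0000
seg 4 [210.5°–234.7°] simple-harmonic, h=-10: θ=215.8° here. β=5.3, B=24.2. -10/2·(1 − cos(π·0.2190)) = -1.1375 → s = 9.8625

9.8625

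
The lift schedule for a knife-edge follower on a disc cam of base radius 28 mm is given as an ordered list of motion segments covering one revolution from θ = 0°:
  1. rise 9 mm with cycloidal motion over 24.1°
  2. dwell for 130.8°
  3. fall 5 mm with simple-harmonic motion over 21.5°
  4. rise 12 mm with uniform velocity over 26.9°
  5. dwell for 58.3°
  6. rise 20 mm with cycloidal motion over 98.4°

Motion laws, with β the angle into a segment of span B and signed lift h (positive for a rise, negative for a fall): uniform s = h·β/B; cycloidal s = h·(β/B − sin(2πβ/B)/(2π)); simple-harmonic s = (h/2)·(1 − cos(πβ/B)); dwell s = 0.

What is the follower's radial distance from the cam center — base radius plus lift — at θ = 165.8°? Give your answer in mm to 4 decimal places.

seg 1 [0°–24.1°] cycloidal, h=9: full span → s += 9 → s = 9.0000
seg 2 [24.1°–154.9°] dwell: s stays 9.0000
seg 3 [154.9°–176.4°] simple-harmonic, h=-5: θ=165.8° here. β=10.9, B=21.5. -5/2·(1 − cos(π·0.5070)) = -2.5548 → s = 6.4452
radial distance = base radius + s = 28 + 6.4452 = 34.4452

34.4452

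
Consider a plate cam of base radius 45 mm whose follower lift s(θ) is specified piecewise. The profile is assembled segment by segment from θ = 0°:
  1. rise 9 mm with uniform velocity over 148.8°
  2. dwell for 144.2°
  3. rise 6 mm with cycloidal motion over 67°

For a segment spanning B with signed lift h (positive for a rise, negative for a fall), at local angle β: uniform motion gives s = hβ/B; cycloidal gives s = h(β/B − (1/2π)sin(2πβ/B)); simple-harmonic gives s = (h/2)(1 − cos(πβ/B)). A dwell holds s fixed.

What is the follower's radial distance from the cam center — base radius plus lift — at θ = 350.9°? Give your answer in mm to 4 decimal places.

seg 1 [0°–148.8°] uniform, h=9: full span → s += 9 → s = 9.0000
seg 2 [148.8°–293°] dwell: s stays 9.0000
seg 3 [293°–360°] cycloidal, h=6: θ=350.9° here. β=57.9, B=67. 6·(0.8642 − sin(2π·0.8642)/(2π)) = 5.9046 → s = 14.9046
radial distance = base radius + s = 45 + 14.9046 = 59.9046

59.9046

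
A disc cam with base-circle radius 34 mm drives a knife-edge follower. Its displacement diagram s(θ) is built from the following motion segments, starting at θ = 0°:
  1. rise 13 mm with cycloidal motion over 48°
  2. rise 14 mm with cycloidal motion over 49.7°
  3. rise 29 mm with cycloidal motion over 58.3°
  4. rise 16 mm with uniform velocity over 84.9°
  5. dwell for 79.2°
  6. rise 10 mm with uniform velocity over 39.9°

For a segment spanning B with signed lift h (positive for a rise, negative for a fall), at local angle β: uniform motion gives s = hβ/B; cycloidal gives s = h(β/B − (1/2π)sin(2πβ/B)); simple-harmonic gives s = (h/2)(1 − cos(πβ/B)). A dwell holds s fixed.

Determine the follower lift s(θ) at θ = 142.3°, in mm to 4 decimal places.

seg 1 [0°–48°] cycloidal, h=13: full span → s += 13 → s = 13.0000
seg 2 [48°–97.7°] cycloidal, h=14: full span → s += 14 → s = 27.0000
seg 3 [97.7°–156°] cycloidal, h=29: θ=142.3° here. β=44.6, B=58.3. 29·(0.7650 − sin(2π·0.7650)/(2π)) = 26.7802 → s = 53.7802

53.7802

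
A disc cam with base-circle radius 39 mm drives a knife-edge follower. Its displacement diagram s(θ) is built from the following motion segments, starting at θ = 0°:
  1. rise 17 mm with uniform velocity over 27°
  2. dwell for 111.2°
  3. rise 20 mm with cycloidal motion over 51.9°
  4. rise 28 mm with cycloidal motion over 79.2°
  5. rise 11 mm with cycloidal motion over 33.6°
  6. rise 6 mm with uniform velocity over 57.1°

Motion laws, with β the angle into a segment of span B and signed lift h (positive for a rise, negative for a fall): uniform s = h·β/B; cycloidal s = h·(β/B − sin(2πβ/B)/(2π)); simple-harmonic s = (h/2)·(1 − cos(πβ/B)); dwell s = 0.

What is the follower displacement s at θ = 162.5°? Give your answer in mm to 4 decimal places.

seg 1 [0°–27°] uniform, h=17: full span → s += 17 → s = 17.0000
seg 2 [27°–138.2°] dwell: s stays 17.0000
seg 3 [138.2°–190.1°] cycloidal, h=20: θ=162.5° here. β=24.3, B=51.9. 20·(0.4682 − sin(2π·0.4682)/(2π)) = 8.7325 → s = 25.7325

25.7325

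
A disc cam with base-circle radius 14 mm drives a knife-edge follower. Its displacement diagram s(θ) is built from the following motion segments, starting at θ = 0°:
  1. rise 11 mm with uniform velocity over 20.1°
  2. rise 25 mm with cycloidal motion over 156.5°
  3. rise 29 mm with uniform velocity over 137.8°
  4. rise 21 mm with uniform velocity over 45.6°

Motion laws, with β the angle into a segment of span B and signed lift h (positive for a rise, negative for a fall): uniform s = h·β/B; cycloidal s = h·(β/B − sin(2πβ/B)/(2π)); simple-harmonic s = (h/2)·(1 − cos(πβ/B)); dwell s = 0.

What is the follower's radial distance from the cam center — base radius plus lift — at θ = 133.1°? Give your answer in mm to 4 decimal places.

seg 1 [0°–20.1°] uniform, h=11: full span → s += 11 → s = 11.0000
seg 2 [20.1°–176.6°] cycloidal, h=25: θ=133.1° here. β=113, B=156.5. 25·(0.7220 − sin(2π·0.7220)/(2π)) = 21.9688 → s = 32.9688
radial distance = base radius + s = 14 + 32.9688 = 46.9688

46.9688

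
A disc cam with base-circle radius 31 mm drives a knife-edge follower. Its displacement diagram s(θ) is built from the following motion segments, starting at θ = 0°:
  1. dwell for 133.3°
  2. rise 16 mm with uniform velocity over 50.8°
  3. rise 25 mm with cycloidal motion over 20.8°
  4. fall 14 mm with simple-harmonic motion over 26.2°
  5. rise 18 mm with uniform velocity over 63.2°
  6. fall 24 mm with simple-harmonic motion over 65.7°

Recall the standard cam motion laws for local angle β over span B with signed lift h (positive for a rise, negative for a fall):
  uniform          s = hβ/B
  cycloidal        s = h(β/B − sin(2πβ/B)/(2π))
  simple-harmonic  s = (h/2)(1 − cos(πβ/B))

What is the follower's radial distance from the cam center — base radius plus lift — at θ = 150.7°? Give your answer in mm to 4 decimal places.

seg 1 [0°–133.3°] dwell: s stays 0.0000
seg 2 [133.3°–184.1°] uniform, h=16: θ=150.7° here. β=17.4, B=50.8. 16·17.4/50.8 = 5.4803 → s = 5.4803
radial distance = base radius + s = 31 + 5.4803 = 36.4803

36.4803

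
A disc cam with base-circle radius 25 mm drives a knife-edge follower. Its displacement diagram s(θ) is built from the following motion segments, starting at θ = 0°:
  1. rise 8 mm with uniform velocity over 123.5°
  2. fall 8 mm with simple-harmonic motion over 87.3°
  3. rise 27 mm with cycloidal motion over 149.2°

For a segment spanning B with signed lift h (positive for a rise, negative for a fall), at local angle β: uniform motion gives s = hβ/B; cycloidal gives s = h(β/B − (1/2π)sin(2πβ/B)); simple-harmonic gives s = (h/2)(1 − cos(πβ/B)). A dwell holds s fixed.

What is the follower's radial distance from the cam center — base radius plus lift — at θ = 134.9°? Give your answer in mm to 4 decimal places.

seg 1 [0°–123.5°] uniform, h=8: full span → s += 8 → s = 8.0000
seg 2 [123.5°–210.8°] simple-harmonic, h=-8: θ=134.9° here. β=11.4, B=87.3. -8/2·(1 − cos(π·0.1306)) = -0.3319 → s = 7.6681
radial distance = base radius + s = 25 + 7.6681 = 32.6681

32.6681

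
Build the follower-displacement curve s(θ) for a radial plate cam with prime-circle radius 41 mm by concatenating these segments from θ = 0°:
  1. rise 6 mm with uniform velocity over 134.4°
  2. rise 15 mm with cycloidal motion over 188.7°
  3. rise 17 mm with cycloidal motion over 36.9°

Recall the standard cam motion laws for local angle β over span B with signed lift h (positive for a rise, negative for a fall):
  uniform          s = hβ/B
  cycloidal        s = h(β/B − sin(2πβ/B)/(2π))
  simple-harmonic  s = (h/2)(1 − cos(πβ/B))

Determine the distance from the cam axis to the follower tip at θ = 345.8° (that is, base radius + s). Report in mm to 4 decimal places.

seg 1 [0°–134.4°] uniform, h=6: full span → s += 6 → s = 6.0000
seg 2 [134.4°–323.1°] cycloidal, h=15: full span → s += 15 → s = 21.0000
seg 3 [323.1°–360°] cycloidal, h=17: θ=345.8° here. β=22.7, B=36.9. 17·(0.6152 − sin(2π·0.6152)/(2π)) = 12.2495 → s = 33.2495
radial distance = base radius + s = 41 + 33.2495 = 74.2495

74.2495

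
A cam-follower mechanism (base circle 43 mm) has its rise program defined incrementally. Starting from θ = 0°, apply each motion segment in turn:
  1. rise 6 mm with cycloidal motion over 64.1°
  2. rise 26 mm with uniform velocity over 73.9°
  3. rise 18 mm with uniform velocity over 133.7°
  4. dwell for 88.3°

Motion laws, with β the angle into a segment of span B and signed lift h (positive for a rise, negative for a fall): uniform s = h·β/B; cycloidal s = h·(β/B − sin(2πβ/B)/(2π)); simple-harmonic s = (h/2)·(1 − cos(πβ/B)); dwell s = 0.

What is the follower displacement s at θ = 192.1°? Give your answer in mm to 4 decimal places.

seg 1 [0°–64.1°] cycloidal, h=6: full span → s += 6 → s = 6.0000
seg 2 [64.1°–138°] uniform, h=26: full span → s += 26 → s = 32.0000
seg 3 [138°–271.7°] uniform, h=18: θ=192.1° here. β=54.1, B=133.7. 18·54.1/133.7 = 7.2835 → s = 39.2835

39.2835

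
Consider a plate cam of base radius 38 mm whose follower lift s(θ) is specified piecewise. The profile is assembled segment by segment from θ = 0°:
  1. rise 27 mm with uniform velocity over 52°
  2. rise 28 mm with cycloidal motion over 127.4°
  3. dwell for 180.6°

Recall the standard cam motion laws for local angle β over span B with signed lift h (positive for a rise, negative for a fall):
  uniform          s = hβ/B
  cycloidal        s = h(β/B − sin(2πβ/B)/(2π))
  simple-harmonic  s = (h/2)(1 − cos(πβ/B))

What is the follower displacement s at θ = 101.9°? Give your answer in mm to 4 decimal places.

seg 1 [0°–52°] uniform, h=27: full span → s += 27 → s = 27.0000
seg 2 [52°–179.4°] cycloidal, h=28: θ=101.9° here. β=49.9, B=127.4. 28·(0.3917 − sin(2π·0.3917)/(2π)) = 8.1629 → s = 35.1629

35.1629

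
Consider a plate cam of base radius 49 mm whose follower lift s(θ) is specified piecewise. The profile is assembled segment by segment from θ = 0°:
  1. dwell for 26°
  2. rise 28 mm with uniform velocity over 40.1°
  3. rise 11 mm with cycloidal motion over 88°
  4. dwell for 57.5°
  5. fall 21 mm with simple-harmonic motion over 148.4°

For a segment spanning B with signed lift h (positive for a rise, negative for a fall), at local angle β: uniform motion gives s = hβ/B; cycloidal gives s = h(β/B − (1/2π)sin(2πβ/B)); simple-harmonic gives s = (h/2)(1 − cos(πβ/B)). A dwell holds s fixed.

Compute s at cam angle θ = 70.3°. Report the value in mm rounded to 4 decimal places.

seg 1 [0°–26°] dwell: s stays 0.0000
seg 2 [26°–66.1°] uniform, h=28: full span → s += 28 → s = 28.0000
seg 3 [66.1°–154.1°] cycloidal, h=11: θ=70.3° here. β=4.2, B=88. 11·(0.0477 − sin(2π·0.0477)/(2π)) = 0.0078 → s = 28.0078

28.0078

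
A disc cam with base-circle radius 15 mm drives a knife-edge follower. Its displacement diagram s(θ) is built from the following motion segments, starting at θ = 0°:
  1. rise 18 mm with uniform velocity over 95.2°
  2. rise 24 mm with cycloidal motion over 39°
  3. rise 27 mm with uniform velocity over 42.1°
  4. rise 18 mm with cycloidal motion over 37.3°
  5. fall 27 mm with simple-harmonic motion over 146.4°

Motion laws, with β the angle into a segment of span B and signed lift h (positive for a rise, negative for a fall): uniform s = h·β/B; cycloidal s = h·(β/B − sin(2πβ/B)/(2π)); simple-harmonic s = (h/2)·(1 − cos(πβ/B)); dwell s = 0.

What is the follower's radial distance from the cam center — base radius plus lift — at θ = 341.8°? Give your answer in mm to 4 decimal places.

seg 1 [0°–95.2°] uniform, h=18: full span → s += 18 → s = 18.0000
seg 2 [95.2°–134.2°] cycloidal, h=24: full span → s += 24 → s = 42.0000
seg 3 [134.2°–176.3°] uniform, h=27: full span → s += 27 → s = 69.0000
seg 4 [176.3°–213.6°] cycloidal, h=18: full span → s += 18 → s = 87.0000
seg 5 [213.6°–360°] simple-harmonic, h=-27: θ=341.8° here. β=128.2, B=146.4. -27/2·(1 − cos(π·0.8757)) = -25.9834 → s = 61.0166
radial distance = base radius + s = 15 + 61.0166 = 76.0166

76.0166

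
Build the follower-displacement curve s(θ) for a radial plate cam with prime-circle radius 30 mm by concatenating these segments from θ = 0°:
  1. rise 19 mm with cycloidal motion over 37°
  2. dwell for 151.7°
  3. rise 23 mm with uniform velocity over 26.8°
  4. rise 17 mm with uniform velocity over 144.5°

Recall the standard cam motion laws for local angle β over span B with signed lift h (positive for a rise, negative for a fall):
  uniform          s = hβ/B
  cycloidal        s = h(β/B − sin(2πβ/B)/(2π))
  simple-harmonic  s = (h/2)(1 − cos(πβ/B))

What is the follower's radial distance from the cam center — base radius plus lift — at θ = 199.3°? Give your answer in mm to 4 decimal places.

seg 1 [0°–37°] cycloidal, h=19: full span → s += 19 → s = 19.0000
seg 2 [37°–188.7°] dwell: s stays 19.0000
seg 3 [188.7°–215.5°] uniform, h=23: θ=199.3° here. β=10.6, B=26.8. 23·10.6/26.8 = 9.0970 → s = 28.0970
radial distance = base radius + s = 30 + 28.0970 = 58.0970

58.0970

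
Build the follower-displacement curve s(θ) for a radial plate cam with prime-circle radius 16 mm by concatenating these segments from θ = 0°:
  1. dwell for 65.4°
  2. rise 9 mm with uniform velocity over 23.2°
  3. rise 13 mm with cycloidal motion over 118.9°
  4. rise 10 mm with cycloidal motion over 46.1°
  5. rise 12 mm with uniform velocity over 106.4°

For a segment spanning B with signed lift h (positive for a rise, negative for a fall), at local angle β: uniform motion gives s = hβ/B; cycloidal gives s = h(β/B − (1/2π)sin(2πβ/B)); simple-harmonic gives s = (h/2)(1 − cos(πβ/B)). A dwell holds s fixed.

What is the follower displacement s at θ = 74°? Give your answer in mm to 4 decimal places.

seg 1 [0°–65.4°] dwell: s stays 0.0000
seg 2 [65.4°–88.6°] uniform, h=9: θ=74° here. β=8.6, B=23.2. 9·8.6/23.2 = 3.3362 → s = 3.3362

3.3362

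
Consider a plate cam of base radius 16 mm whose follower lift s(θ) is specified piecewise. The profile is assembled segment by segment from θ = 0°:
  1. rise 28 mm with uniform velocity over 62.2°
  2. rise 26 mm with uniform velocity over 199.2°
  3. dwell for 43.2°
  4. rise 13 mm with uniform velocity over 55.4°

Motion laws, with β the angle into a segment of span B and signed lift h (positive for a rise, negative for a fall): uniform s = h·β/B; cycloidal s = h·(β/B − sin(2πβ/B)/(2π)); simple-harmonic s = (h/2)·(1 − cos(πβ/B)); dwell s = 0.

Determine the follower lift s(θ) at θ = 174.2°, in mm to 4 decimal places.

seg 1 [0°–62.2°] uniform, h=28: full span → s += 28 → s = 28.0000
seg 2 [62.2°–261.4°] uniform, h=26: θ=174.2° here. β=112, B=199.2. 26·112/199.2 = 14.6185 → s = 42.6185

42.6185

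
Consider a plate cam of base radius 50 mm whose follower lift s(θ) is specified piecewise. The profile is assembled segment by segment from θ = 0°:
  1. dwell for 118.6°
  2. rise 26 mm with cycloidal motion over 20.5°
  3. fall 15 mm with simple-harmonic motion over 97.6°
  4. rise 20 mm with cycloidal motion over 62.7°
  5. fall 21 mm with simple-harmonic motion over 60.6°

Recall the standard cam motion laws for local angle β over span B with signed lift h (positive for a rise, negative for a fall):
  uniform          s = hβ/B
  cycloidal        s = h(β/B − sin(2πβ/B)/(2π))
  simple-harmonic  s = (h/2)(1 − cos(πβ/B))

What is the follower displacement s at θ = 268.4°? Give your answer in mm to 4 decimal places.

seg 1 [0°–118.6°] dwell: s stays 0.0000
seg 2 [118.6°–139.1°] cycloidal, h=26: full span → s += 26 → s = 26.0000
seg 3 [139.1°–236.7°] simple-harmonic, h=-15: full span → s += -15 → s = 11.0000
seg 4 [236.7°–299.4°] cycloidal, h=20: θ=268.4° here. β=31.7, B=62.7. 20·(0.5056 − sin(2π·0.5056)/(2π)) = 10.2233 → s = 21.2233

21.2233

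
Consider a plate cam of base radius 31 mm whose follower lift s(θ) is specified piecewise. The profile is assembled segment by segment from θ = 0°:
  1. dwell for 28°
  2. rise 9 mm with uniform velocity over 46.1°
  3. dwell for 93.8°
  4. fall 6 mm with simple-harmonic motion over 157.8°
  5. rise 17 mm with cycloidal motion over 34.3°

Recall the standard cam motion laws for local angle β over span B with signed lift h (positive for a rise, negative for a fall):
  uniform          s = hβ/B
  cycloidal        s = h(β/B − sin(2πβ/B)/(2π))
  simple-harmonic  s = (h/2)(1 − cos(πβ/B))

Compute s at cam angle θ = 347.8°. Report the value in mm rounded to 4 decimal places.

seg 1 [0°–28°] dwell: s stays 0.0000
seg 2 [28°–74.1°] uniform, h=9: full span → s += 9 → s = 9.0000
seg 3 [74.1°–167.9°] dwell: s stays 9.0000
seg 4 [167.9°–325.7°] simple-harmonic, h=-6: full span → s += -6 → s = 3.0000
seg 5 [325.7°–360°] cycloidal, h=17: θ=347.8° here. β=22.1, B=34.3. 17·(0.6443 − sin(2π·0.6443)/(2π)) = 13.0841 → s = 16.0841

16.0841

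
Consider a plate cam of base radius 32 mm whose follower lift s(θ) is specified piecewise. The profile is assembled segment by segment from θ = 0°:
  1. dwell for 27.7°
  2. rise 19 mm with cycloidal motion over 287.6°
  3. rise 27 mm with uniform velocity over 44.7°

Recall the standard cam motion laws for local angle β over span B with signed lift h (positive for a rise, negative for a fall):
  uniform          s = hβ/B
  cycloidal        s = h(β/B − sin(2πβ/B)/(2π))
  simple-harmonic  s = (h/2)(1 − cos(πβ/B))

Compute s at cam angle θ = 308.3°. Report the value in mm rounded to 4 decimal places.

seg 1 [0°–27.7°] dwell: s stays 0.0000
seg 2 [27.7°–315.3°] cycloidal, h=19: θ=308.3° here. β=280.6, B=287.6. 19·(0.9757 − sin(2π·0.9757)/(2π)) = 18.9982 → s = 18.9982

18.9982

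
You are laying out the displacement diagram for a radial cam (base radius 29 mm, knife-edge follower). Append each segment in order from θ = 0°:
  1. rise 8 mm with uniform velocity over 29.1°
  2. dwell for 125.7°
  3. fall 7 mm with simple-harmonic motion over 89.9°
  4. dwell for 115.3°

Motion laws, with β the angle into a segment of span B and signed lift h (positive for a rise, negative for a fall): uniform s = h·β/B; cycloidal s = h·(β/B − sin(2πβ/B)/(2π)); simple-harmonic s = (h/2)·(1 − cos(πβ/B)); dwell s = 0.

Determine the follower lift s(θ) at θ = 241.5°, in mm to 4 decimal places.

seg 1 [0°–29.1°] uniform, h=8: full span → s += 8 → s = 8.0000
seg 2 [29.1°–154.8°] dwell: s stays 8.0000
seg 3 [154.8°–244.7°] simple-harmonic, h=-7: θ=241.5° here. β=86.7, B=89.9. -7/2·(1 − cos(π·0.9644)) = -6.9781 → s = 1.0219

1.0219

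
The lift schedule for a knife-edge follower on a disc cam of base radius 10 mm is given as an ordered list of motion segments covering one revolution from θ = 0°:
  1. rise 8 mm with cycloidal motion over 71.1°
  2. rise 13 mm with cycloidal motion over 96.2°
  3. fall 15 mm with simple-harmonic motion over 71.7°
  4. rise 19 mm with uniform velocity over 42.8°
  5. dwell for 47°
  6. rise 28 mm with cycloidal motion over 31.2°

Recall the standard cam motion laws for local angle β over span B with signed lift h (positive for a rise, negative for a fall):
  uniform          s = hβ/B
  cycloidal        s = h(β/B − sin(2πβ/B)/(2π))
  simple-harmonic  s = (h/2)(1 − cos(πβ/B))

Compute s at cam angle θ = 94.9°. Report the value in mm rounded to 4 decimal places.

seg 1 [0°–71.1°] cycloidal, h=8: full span → s += 8 → s = 8.0000
seg 2 [71.1°–167.3°] cycloidal, h=13: θ=94.9° here. β=23.8, B=96.2. 13·(0.2474 − sin(2π·0.2474)/(2π)) = 1.1475 → s = 9.1475

9.1475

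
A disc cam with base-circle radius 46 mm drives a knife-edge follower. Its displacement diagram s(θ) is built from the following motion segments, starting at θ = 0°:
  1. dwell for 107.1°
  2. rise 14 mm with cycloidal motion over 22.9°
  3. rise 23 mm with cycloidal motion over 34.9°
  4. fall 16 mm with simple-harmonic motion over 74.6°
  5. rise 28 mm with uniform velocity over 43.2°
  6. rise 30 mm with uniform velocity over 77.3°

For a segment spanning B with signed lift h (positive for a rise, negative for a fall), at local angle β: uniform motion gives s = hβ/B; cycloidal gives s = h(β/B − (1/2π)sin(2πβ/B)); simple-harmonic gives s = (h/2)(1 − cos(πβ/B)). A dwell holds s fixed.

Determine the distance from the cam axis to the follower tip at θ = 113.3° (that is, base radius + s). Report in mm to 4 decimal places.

seg 1 [0°–107.1°] dwell: s stays 0.0000
seg 2 [107.1°–130°] cycloidal, h=14: θ=113.3° here. β=6.2, B=22.9. 14·(0.2707 − sin(2π·0.2707)/(2π)) = 1.5811 → s = 1.5811
radial distance = base radius + s = 46 + 1.5811 = 47.5811

47.5811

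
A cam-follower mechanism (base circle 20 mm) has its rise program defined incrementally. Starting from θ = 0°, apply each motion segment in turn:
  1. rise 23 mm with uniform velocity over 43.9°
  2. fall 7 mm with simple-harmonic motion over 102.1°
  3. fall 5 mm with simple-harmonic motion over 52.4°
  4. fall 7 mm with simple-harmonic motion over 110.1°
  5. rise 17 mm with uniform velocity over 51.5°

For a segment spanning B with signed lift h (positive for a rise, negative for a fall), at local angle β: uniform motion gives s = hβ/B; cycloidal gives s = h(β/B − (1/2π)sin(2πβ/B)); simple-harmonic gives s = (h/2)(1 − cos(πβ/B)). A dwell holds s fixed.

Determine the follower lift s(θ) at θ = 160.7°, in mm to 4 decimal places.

seg 1 [0°–43.9°] uniform, h=23: full span → s += 23 → s = 23.0000
seg 2 [43.9°–146°] simple-harmonic, h=-7: full span → s += -7 → s = 16.0000
seg 3 [146°–198.4°] simple-harmonic, h=-5: θ=160.7° here. β=14.7, B=52.4. -5/2·(1 − cos(π·0.2805)) = -0.9097 → s = 15.0903

15.0903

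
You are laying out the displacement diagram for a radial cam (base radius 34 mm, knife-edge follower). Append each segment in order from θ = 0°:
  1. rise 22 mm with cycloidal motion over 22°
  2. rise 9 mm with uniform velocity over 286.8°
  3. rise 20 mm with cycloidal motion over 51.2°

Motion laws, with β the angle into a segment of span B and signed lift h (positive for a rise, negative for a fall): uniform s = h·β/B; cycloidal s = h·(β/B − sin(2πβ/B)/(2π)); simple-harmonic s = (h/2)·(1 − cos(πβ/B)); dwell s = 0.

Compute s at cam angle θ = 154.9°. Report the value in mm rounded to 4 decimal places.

seg 1 [0°–22°] cycloidal, h=22: full span → s += 22 → s = 22.0000
seg 2 [22°–308.8°] uniform, h=9: θ=154.9° here. β=132.9, B=286.8. 9·132.9/286.8 = 4.1705 → s = 26.1705

26.1705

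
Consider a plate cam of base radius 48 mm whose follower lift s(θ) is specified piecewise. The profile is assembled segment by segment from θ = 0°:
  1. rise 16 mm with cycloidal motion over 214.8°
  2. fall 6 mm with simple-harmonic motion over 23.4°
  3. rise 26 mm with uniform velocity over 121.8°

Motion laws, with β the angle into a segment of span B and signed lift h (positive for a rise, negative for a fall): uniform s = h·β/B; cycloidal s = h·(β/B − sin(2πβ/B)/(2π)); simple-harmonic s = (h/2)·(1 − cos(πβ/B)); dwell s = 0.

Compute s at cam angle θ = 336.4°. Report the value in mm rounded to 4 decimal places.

seg 1 [0°–214.8°] cycloidal, h=16: full span → s += 16 → s = 16.0000
seg 2 [214.8°–238.2°] simple-harmonic, h=-6: full span → s += -6 → s = 10.0000
seg 3 [238.2°–360°] uniform, h=26: θ=336.4° here. β=98.2, B=121.8. 26·98.2/121.8 = 20.9622 → s = 30.9622

30.9622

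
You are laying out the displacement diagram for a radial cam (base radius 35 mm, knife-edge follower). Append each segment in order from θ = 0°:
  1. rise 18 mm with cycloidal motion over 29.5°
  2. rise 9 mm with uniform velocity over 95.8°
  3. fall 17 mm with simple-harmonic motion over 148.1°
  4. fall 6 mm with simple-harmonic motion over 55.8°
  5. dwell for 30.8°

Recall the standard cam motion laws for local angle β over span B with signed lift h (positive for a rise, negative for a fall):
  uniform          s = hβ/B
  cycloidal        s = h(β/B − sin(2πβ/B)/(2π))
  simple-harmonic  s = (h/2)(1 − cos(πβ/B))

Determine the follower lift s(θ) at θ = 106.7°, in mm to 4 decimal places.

seg 1 [0°–29.5°] cycloidal, h=18: full span → s += 18 → s = 18.0000
seg 2 [29.5°–125.3°] uniform, h=9: θ=106.7° here. β=77.2, B=95.8. 9·77.2/95.8 = 7.2526 → s = 25.2526

25.2526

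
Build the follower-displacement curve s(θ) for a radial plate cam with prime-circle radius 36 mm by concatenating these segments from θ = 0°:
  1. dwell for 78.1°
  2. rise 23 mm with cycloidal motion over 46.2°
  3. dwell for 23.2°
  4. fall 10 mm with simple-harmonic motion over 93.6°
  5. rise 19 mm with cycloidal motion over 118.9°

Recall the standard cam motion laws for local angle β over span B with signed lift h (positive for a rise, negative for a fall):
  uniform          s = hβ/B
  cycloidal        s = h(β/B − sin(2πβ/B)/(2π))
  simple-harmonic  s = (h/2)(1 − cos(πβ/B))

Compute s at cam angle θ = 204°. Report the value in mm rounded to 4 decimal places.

seg 1 [0°–78.1°] dwell: s stays 0.0000
seg 2 [78.1°–124.3°] cycloidal, h=23: full span → s += 23 → s = 23.0000
seg 3 [124.3°–147.5°] dwell: s stays 23.0000
seg 4 [147.5°–241.1°] simple-harmonic, h=-10: θ=204° here. β=56.5, B=93.6. -10/2·(1 − cos(π·0.6036)) = -6.5992 → s = 16.4008

16.4008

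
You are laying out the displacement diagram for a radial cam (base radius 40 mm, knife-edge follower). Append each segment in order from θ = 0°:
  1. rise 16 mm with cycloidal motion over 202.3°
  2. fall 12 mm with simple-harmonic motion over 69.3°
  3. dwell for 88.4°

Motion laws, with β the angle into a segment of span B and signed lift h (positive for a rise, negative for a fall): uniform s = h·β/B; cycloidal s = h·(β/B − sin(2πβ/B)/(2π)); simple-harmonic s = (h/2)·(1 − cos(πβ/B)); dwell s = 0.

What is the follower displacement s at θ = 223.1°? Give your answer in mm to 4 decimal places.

seg 1 [0°–202.3°] cycloidal, h=16: full span → s += 16 → s = 16.0000
seg 2 [202.3°–271.6°] simple-harmonic, h=-12: θ=223.1° here. β=20.8, B=69.3. -12/2·(1 − cos(π·0.3001)) = -2.4755 → s = 13.5245

13.5245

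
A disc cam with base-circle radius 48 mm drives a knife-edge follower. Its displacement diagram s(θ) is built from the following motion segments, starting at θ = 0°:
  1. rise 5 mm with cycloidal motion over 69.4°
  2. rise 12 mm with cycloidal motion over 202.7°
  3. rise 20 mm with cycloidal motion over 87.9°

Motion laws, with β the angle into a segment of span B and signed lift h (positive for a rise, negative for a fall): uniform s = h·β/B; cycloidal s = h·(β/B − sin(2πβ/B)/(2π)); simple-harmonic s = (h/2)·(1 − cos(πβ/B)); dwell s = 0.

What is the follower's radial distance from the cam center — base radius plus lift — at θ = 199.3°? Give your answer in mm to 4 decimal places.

seg 1 [0°–69.4°] cycloidal, h=5: full span → s += 5 → s = 5.0000
seg 2 [69.4°–272.1°] cycloidal, h=12: θ=199.3° here. β=129.9, B=202.7. 12·(0.6408 − sin(2π·0.6408)/(2π)) = 9.1682 → s = 14.1682
radial distance = base radius + s = 48 + 14.1682 = 62.1682

62.1682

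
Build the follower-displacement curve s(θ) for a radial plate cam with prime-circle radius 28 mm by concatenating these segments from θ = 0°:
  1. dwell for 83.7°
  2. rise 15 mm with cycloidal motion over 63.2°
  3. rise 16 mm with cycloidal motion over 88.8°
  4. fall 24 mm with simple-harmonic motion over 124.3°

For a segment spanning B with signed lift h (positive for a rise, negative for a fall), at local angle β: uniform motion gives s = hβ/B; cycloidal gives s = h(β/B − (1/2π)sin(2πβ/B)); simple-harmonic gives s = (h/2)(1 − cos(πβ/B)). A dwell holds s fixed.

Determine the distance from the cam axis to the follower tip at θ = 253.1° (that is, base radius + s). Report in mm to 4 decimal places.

seg 1 [0°–83.7°] dwell: s stays 0.0000
seg 2 [83.7°–146.9°] cycloidal, h=15: full span → s += 15 → s = 15.0000
seg 3 [146.9°–235.7°] cycloidal, h=16: full span → s += 16 → s = 31.0000
seg 4 [235.7°–360°] simple-harmonic, h=-24: θ=253.1° here. β=17.4, B=124.3. -24/2·(1 − cos(π·0.1400)) = -1.1418 → s = 29.8582
radial distance = base radius + s = 28 + 29.8582 = 57.8582

57.8582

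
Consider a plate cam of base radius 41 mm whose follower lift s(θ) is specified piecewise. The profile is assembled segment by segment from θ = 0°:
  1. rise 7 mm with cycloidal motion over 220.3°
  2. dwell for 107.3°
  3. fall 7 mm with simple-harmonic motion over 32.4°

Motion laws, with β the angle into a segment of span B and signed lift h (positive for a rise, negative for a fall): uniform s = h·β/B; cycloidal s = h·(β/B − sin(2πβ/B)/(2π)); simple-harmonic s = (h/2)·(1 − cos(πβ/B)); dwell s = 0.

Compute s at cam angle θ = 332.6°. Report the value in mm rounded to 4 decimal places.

seg 1 [0°–220.3°] cycloidal, h=7: full span → s += 7 → s = 7.0000
seg 2 [220.3°–327.6°] dwell: s stays 7.0000
seg 3 [327.6°–360°] simple-harmonic, h=-7: θ=332.6° here. β=5, B=32.4. -7/2·(1 − cos(π·0.1543)) = -0.4033 → s = 6.5967

6.5967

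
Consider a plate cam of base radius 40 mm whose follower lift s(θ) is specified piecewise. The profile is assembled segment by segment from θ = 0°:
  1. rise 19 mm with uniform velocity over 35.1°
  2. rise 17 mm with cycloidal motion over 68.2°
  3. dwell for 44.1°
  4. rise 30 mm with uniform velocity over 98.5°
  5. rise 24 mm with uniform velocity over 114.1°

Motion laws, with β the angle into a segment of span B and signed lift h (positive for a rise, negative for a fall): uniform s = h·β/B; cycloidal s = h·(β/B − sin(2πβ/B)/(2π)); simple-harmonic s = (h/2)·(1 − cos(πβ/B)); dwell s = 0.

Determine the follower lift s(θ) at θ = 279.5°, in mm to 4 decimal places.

seg 1 [0°–35.1°] uniform, h=19: full span → s += 19 → s = 19.0000
seg 2 [35.1°–103.3°] cycloidal, h=17: full span → s += 17 → s = 36.0000
seg 3 [103.3°–147.4°] dwell: s stays 36.0000
seg 4 [147.4°–245.9°] uniform, h=30: full span → s += 30 → s = 66.0000
seg 5 [245.9°–360°] uniform, h=24: θ=279.5° here. β=33.6, B=114.1. 24·33.6/114.1 = 7.0675 → s = 73.0675

73.0675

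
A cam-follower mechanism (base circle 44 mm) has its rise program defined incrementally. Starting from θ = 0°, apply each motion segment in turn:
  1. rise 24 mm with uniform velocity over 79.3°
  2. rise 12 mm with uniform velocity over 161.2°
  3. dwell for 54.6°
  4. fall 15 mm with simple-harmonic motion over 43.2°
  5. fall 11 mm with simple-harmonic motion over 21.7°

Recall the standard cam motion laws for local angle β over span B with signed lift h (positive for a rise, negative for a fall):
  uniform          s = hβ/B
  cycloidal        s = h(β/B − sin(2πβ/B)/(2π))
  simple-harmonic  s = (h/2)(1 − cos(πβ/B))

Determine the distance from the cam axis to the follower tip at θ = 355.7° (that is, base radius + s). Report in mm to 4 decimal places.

seg 1 [0°–79.3°] uniform, h=24: full span → s += 24 → s = 24.0000
seg 2 [79.3°–240.5°] uniform, h=12: full span → s += 12 → s = 36.0000
seg 3 [240.5°–295.1°] dwell: s stays 36.0000
seg 4 [295.1°–338.3°] simple-harmonic, h=-15: full span → s += -15 → s = 21.0000
seg 5 [338.3°–360°] simple-harmonic, h=-11: θ=355.7° here. β=17.4, B=21.7. -11/2·(1 − cos(π·0.8018)) = -9.9682 → s = 11.0318
radial distance = base radius + s = 44 + 11.0318 = 55.0318

55.0318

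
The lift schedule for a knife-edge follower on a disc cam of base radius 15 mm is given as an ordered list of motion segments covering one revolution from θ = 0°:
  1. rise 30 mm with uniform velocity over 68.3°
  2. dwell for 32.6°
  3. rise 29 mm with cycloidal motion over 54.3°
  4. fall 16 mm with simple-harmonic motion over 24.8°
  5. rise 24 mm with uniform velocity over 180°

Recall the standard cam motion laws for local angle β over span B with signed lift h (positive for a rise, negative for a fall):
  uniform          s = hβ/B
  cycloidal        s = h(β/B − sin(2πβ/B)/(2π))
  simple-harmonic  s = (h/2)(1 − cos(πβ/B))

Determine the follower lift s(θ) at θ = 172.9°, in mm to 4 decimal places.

seg 1 [0°–68.3°] uniform, h=30: full span → s += 30 → s = 30.0000
seg 2 [68.3°–100.9°] dwell: s stays 30.0000
seg 3 [100.9°–155.2°] cycloidal, h=29: full span → s += 29 → s = 59.0000
seg 4 [155.2°–180°] simple-harmonic, h=-16: θ=172.9° here. β=17.7, B=24.8. -16/2·(1 − cos(π·0.7137)) = -12.9766 → s = 46.0234

46.0234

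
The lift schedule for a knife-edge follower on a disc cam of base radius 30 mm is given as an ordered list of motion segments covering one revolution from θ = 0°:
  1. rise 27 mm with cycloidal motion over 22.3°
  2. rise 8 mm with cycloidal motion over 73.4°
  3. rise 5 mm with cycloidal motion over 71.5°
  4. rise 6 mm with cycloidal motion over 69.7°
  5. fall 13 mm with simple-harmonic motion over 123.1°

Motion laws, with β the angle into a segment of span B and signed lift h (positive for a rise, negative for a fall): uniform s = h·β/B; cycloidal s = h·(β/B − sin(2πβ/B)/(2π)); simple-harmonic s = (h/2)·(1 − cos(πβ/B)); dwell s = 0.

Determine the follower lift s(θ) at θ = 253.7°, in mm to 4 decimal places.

seg 1 [0°–22.3°] cycloidal, h=27: full span → s += 27 → s = 27.0000
seg 2 [22.3°–95.7°] cycloidal, h=8: full span → s += 8 → s = 35.0000
seg 3 [95.7°–167.2°] cycloidal, h=5: full span → s += 5 → s = 40.0000
seg 4 [167.2°–236.9°] cycloidal, h=6: full span → s += 6 → s = 46.0000
seg 5 [236.9°–360°] simple-harmonic, h=-13: θ=253.7° here. β=16.8, B=123.1. -13/2·(1 − cos(π·0.1365)) = -0.5883 → s = 45.4117

45.4117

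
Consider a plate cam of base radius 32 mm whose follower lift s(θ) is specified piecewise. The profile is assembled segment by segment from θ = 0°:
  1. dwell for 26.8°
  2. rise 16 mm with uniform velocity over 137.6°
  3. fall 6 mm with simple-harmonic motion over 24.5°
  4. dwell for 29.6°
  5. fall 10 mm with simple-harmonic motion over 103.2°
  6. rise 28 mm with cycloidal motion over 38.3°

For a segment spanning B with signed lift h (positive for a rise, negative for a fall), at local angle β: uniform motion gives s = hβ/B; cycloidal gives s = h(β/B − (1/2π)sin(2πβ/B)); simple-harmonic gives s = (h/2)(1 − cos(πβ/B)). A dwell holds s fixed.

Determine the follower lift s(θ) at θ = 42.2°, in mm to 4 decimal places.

seg 1 [0°–26.8°] dwell: s stays 0.0000
seg 2 [26.8°–164.4°] uniform, h=16: θ=42.2° here. β=15.4, B=137.6. 16·15.4/137.6 = 1.7907 → s = 1.7907

1.7907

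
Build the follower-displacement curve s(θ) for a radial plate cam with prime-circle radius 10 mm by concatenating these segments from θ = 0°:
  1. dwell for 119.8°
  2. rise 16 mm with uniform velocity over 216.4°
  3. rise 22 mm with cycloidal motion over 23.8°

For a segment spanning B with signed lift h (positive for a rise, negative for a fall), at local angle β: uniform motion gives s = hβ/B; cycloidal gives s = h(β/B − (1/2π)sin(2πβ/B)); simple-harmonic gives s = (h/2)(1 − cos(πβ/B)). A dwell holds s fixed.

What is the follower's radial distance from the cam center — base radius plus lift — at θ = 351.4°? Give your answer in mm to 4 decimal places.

seg 1 [0°–119.8°] dwell: s stays 0.0000
seg 2 [119.8°–336.2°] uniform, h=16: full span → s += 16 → s = 16.0000
seg 3 [336.2°–360°] cycloidal, h=22: θ=351.4° here. β=15.2, B=23.8. 22·(0.6387 − sin(2π·0.6387)/(2π)) = 16.7294 → s = 32.7294
radial distance = base radius + s = 10 + 32.7294 = 42.7294

42.7294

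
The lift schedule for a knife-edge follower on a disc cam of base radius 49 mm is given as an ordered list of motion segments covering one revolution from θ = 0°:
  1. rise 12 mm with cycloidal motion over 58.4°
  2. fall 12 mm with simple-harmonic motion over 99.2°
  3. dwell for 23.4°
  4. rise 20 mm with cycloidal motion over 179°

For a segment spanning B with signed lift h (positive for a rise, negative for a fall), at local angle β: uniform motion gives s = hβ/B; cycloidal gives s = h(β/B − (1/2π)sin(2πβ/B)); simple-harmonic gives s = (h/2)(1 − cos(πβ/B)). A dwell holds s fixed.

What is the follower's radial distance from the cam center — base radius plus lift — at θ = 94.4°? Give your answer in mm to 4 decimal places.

seg 1 [0°–58.4°] cycloidal, h=12: full span → s += 12 → s = 12.0000
seg 2 [58.4°–157.6°] simple-harmonic, h=-12: θ=94.4° here. β=36, B=99.2. -12/2·(1 − cos(π·0.3629)) = -3.4949 → s = 8.5051
radial distance = base radius + s = 49 + 8.5051 = 57.5051

57.5051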